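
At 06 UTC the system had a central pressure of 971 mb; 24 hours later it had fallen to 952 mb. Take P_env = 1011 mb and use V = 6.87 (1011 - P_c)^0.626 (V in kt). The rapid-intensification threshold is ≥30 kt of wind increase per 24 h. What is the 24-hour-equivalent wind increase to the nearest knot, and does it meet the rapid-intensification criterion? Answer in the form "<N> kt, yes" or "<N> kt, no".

19 kt, no

V₁: ΔP = 40, V ≈ 6.87 × 40^0.626 ≈ 69.16 kt.
V₂: ΔP = 59, V ≈ 6.87 × 59^0.626 ≈ 88.21 kt.
ΔV over 24 h = 19.05 kt → 24 h equivalent = 19.05 × 24/24 ≈ 19.05 kt.
19 kt < 30 kt ⇒ not rapid intensification.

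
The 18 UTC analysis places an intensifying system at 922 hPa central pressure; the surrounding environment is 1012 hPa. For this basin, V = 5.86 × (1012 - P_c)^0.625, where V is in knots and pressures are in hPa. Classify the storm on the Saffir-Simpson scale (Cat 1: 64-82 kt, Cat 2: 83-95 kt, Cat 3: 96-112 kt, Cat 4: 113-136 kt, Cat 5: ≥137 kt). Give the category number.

ΔP = 1012 − 922 = 90 hPa.
V ≈ 5.86 × 90^0.625 = 5.86 × 16.65 ≈ 98 kt.
98 kt falls in the Category 3 band.

3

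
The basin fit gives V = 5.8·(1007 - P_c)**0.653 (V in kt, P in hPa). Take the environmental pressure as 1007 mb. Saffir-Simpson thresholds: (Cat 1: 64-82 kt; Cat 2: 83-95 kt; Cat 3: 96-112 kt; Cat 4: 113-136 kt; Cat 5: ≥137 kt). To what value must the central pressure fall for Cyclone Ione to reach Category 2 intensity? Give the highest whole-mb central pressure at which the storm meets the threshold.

Category 2 begins at V = 83 kt.
Required ΔP = (83/5.8)^(1/0.653) = 14.310^1.531 ≈ 58.85 mb.
P_c ≤ 1007 − 58.85 = 948.15, so the highest integer P_c is 948 mb.

948 mb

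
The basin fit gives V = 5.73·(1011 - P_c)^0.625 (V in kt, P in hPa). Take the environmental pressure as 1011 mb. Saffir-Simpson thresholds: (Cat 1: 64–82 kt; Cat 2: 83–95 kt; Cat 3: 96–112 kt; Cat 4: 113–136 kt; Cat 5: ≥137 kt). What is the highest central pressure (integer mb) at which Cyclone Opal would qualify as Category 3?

920 mb

Category 3 begins at V = 96 kt.
Required ΔP = (96/5.73)^(1/0.625) = 16.754^1.600 ≈ 90.90 mb.
P_c ≤ 1011 − 90.90 = 920.10, so the highest integer P_c is 920 mb.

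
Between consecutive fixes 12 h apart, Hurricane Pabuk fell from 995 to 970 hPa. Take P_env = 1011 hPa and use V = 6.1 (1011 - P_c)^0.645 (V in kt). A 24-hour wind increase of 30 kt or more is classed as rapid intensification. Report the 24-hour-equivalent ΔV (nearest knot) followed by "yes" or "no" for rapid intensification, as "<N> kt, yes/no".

V₁: ΔP = 16, V ≈ 6.1 × 16^0.645 ≈ 36.47 kt.
V₂: ΔP = 41, V ≈ 6.1 × 41^0.645 ≈ 66.92 kt.
ΔV over 12 h = 30.45 kt → 24 h equivalent = 30.45 × 24/12 ≈ 60.90 kt.
61 kt ≥ 30 kt ⇒ rapid intensification.

61 kt, yes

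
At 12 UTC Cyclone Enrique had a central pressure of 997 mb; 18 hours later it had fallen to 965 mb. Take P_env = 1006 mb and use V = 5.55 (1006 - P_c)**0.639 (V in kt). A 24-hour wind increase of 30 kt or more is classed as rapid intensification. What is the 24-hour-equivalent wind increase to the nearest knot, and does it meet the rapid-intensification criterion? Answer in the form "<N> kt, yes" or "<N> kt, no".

V₁: ΔP = 9, V ≈ 5.55 × 9^0.639 ≈ 22.60 kt.
V₂: ΔP = 41, V ≈ 5.55 × 41^0.639 ≈ 59.55 kt.
ΔV over 18 h = 36.95 kt → 24 h equivalent = 36.95 × 24/18 ≈ 49.27 kt.
49 kt ≥ 30 kt ⇒ rapid intensification.

49 kt, yes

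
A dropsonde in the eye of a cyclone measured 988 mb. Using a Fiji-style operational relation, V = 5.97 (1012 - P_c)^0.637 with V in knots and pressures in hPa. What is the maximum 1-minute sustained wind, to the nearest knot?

45 kt

ΔP = 1012 − 988 = 24 mb.
24^0.637 ≈ 7.572.
V ≈ 5.97 × 7.572 ≈ 45.2 kt.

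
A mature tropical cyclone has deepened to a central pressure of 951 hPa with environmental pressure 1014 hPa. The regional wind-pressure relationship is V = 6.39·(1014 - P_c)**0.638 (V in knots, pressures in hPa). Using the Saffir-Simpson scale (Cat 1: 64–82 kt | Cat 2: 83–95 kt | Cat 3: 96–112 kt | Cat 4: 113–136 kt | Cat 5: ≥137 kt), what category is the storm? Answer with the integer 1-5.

2

ΔP = 1014 − 951 = 63 hPa.
V ≈ 6.39 × 63^0.638 = 6.39 × 14.06 ≈ 90 kt.
90 kt falls in the Category 2 band.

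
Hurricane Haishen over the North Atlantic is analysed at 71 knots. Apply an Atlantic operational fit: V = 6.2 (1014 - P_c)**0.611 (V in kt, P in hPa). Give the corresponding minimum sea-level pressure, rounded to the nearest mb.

960 mb

ΔP = (V / 6.2)^(1/0.611) = (71/6.2)^1.637.
71/6.2 = 11.452; 11.452^1.637 ≈ 54.08 mb.
P_c = 1014 − 54.08 = 959.92 ≈ 960 mb.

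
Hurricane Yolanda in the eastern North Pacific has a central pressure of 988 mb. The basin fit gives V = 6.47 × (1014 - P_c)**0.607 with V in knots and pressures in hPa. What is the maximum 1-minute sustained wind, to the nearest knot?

ΔP = 1014 − 988 = 26 mb.
26^0.607 ≈ 7.226.
V ≈ 6.47 × 7.226 ≈ 46.8 kt.

47 kt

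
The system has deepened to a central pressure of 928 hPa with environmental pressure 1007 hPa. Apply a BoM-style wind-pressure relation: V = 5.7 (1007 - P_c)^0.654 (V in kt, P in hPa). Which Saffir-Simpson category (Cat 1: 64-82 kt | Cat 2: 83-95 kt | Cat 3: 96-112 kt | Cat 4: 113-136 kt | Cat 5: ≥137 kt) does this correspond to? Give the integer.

3

ΔP = 1007 − 928 = 79 hPa.
V ≈ 5.7 × 79^0.654 = 5.7 × 17.42 ≈ 99 kt.
99 kt falls in the Category 3 band.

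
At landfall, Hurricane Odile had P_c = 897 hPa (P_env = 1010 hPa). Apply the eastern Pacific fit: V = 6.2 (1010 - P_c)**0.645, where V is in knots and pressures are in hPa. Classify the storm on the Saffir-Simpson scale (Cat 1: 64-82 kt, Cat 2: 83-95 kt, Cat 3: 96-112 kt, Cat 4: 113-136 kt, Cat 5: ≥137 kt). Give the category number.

4

ΔP = 1010 − 897 = 113 hPa.
V ≈ 6.2 × 113^0.645 = 6.2 × 21.10 ≈ 131 kt.
131 kt falls in the Category 4 band.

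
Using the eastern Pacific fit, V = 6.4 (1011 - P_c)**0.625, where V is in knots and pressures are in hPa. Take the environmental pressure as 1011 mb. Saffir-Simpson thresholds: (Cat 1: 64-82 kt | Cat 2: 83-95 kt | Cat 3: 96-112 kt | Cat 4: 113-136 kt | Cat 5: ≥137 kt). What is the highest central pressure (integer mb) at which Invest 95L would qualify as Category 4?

Category 4 begins at V = 113 kt.
Required ΔP = (113/6.4)^(1/0.625) = 17.656^1.600 ≈ 98.86 mb.
P_c ≤ 1011 − 98.86 = 912.14, so the highest integer P_c is 912 mb.

912 mb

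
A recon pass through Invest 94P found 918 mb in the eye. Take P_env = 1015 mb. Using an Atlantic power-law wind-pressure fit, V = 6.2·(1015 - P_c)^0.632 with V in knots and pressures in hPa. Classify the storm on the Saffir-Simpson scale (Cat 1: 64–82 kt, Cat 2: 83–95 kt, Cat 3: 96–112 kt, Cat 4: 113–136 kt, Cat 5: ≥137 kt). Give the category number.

ΔP = 1015 − 918 = 97 mb.
V ≈ 6.2 × 97^0.632 = 6.2 × 18.02 ≈ 112 kt.
112 kt falls in the Category 3 band.

3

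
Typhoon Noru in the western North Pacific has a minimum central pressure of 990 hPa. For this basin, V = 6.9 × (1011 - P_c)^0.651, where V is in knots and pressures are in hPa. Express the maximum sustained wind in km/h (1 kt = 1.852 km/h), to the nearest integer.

93 km/h

ΔP = 1011 − 990 = 21 hPa.
V ≈ 6.9 × 21^0.651 = 6.9 × 7.257 ≈ 50.074 kt.
50.074 × 1.852 ≈ 92.74 km/h → 93 km/h.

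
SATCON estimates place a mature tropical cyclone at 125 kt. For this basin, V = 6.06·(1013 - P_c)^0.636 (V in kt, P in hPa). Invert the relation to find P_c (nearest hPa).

896 hPa

ΔP = (V / 6.06)^(1/0.636) = (125/6.06)^1.572.
125/6.06 = 20.627; 20.627^1.572 ≈ 116.61 hPa.
P_c = 1013 − 116.61 = 896.39 ≈ 896 hPa.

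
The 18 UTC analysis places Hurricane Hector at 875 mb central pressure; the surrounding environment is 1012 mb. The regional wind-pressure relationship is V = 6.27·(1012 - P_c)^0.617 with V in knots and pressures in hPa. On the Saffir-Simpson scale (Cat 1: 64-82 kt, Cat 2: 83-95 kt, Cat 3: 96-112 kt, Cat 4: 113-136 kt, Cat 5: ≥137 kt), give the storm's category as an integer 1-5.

ΔP = 1012 − 875 = 137 mb.
V ≈ 6.27 × 137^0.617 = 6.27 × 20.81 ≈ 131 kt.
131 kt falls in the Category 4 band.

4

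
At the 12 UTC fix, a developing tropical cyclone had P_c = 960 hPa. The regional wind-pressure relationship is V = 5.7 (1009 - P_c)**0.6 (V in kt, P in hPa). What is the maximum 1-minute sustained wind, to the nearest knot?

59 kt

ΔP = 1009 − 960 = 49 hPa.
49^0.6 ≈ 10.330.
V ≈ 5.7 × 10.330 ≈ 58.9 kt.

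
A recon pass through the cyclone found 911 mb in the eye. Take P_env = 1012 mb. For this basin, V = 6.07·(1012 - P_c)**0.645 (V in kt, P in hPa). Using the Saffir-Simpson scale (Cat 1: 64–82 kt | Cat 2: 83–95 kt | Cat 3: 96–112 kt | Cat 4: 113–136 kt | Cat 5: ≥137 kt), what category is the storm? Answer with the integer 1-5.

ΔP = 1012 − 911 = 101 mb.
V ≈ 6.07 × 101^0.645 = 6.07 × 19.62 ≈ 119 kt.
119 kt falls in the Category 4 band.

4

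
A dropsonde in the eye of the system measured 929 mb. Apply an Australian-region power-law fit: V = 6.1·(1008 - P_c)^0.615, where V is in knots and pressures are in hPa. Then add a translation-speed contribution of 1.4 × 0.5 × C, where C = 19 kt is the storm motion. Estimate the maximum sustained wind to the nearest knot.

ΔP = 1008 − 929 = 79 mb.
79^0.615 ≈ 14.691.
V ≈ 6.1 × 14.691 ≈ 89.6 kt.
Translation term: 1.4 × 0.5 × 19 = 13.3 kt.
Corrected V ≈ 102.9 kt → 103 kt.

103 kt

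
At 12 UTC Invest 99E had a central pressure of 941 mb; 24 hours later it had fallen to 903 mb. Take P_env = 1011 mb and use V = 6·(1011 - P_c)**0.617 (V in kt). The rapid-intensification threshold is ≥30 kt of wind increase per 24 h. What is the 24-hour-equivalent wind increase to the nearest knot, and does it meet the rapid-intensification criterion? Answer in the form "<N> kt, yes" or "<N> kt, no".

25 kt, no

V₁: ΔP = 70, V ≈ 6 × 70^0.617 ≈ 82.52 kt.
V₂: ΔP = 108, V ≈ 6 × 108^0.617 ≈ 107.84 kt.
ΔV over 24 h = 25.32 kt → 24 h equivalent = 25.32 × 24/24 ≈ 25.32 kt.
25 kt < 30 kt ⇒ not rapid intensification.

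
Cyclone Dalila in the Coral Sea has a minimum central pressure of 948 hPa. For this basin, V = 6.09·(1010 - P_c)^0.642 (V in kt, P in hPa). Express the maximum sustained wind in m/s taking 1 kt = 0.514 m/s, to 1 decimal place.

ΔP = 1010 − 948 = 62 hPa.
V ≈ 6.09 × 62^0.642 = 6.09 × 14.149 ≈ 86.165 kt.
86.165 × 0.514 ≈ 44.29 m/s → 44.3 m/s.

44.3 m/s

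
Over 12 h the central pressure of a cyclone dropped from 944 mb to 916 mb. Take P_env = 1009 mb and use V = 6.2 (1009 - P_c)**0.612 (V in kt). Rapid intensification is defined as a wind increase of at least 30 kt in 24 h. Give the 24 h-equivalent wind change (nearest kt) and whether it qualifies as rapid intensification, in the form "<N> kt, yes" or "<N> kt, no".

39 kt, yes

V₁: ΔP = 65, V ≈ 6.2 × 65^0.612 ≈ 79.78 kt.
V₂: ΔP = 93, V ≈ 6.2 × 93^0.612 ≈ 99.34 kt.
ΔV over 12 h = 19.56 kt → 24 h equivalent = 19.56 × 24/12 ≈ 39.12 kt.
39 kt ≥ 30 kt ⇒ rapid intensification.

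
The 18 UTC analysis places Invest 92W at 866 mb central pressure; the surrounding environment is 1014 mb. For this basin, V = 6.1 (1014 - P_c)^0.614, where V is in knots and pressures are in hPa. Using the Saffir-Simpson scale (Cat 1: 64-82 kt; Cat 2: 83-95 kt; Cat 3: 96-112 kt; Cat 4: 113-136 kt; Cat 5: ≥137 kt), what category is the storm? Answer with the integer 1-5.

ΔP = 1014 − 866 = 148 mb.
V ≈ 6.1 × 148^0.614 = 6.1 × 21.51 ≈ 131 kt.
131 kt falls in the Category 4 band.

4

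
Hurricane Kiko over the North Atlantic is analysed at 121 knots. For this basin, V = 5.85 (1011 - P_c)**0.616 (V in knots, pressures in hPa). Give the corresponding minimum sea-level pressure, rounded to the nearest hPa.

ΔP = (V / 5.85)^(1/0.616) = (121/5.85)^1.623.
121/5.85 = 20.684; 20.684^1.623 ≈ 136.70 hPa.
P_c = 1011 − 136.70 = 874.30 ≈ 874 hPa.

874 hPa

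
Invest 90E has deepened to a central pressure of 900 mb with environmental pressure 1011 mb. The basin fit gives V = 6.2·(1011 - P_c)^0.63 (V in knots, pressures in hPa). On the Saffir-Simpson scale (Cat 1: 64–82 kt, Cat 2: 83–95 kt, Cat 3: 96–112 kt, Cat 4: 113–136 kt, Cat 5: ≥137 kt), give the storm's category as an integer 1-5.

ΔP = 1011 − 900 = 111 mb.
V ≈ 6.2 × 111^0.63 = 6.2 × 19.43 ≈ 120 kt.
120 kt falls in the Category 4 band.

4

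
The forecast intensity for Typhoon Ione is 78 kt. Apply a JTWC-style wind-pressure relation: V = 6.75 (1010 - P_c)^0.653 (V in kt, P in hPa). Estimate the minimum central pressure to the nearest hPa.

ΔP = (V / 6.75)^(1/0.653) = (78/6.75)^1.531.
78/6.75 = 11.556; 11.556^1.531 ≈ 42.42 hPa.
P_c = 1010 − 42.42 = 967.58 ≈ 968 hPa.

968 hPa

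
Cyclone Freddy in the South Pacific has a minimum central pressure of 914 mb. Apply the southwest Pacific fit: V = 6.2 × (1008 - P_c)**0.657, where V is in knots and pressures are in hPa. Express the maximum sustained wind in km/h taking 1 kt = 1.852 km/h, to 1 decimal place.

ΔP = 1008 − 914 = 94 mb.
V ≈ 6.2 × 94^0.657 = 6.2 × 19.785 ≈ 122.670 kt.
122.670 × 1.852 ≈ 227.18 km/h → 227.2 km/h.

227.2 km/h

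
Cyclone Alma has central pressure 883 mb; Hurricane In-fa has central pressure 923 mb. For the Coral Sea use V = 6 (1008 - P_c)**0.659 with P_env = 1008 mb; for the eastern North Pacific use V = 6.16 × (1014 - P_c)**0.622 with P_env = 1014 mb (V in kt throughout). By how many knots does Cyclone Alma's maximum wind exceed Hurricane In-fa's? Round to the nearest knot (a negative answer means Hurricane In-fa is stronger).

43 kt

Cyclone Alma: ΔP = 125; V ≈ 6 × 125^0.659 ≈ 144.55 kt.
Hurricane In-fa: ΔP = 91; V ≈ 6.16 × 91^0.622 ≈ 101.88 kt.
Difference ≈ 144.55 − 101.88 = 42.67 → 43 kt.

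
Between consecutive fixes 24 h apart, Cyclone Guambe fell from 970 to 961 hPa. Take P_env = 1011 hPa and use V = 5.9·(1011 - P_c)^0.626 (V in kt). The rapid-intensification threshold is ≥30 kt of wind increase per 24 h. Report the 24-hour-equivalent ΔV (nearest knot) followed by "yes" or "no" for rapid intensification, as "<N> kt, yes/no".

V₁: ΔP = 41, V ≈ 5.9 × 41^0.626 ≈ 60.32 kt.
V₂: ΔP = 50, V ≈ 5.9 × 50^0.626 ≈ 68.30 kt.
ΔV over 24 h = 7.98 kt → 24 h equivalent = 7.98 × 24/24 ≈ 7.98 kt.
8 kt < 30 kt ⇒ not rapid intensification.

8 kt, no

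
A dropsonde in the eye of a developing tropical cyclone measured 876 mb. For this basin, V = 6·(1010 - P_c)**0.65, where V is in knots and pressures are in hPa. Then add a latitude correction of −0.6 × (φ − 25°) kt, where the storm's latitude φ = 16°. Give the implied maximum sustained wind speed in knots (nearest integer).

150 kt

ΔP = 1010 − 876 = 134 mb.
134^0.65 ≈ 24.133.
V ≈ 6 × 24.133 ≈ 144.8 kt.
Latitude correction: −0.6 × (16 − 25) = 5.4 kt.
Corrected V ≈ 150.2 kt → 150 kt.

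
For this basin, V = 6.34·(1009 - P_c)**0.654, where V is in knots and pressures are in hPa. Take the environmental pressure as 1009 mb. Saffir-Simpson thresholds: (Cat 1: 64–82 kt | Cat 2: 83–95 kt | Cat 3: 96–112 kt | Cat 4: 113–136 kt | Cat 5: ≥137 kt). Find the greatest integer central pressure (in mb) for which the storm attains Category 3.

945 mb

Category 3 begins at V = 96 kt.
Required ΔP = (96/6.34)^(1/0.654) = 15.142^1.529 ≈ 63.76 mb.
P_c ≤ 1009 − 63.76 = 945.24, so the highest integer P_c is 945 mb.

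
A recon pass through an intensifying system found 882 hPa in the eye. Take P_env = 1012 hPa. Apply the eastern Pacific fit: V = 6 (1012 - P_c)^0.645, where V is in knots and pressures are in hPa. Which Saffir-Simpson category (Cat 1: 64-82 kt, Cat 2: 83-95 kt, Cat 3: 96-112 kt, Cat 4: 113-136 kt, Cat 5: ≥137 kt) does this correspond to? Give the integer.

ΔP = 1012 − 882 = 130 hPa.
V ≈ 6 × 130^0.645 = 6 × 23.09 ≈ 139 kt.
139 kt falls in the Category 5 band.

5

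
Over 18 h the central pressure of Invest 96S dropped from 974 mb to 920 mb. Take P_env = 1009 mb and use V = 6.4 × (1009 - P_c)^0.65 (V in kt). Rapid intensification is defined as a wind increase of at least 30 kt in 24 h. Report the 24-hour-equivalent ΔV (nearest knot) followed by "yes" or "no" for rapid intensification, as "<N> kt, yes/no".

V₁: ΔP = 35, V ≈ 6.4 × 35^0.65 ≈ 64.54 kt.
V₂: ΔP = 89, V ≈ 6.4 × 89^0.65 ≈ 118.38 kt.
ΔV over 18 h = 53.84 kt → 24 h equivalent = 53.84 × 24/18 ≈ 71.79 kt.
72 kt ≥ 30 kt ⇒ rapid intensification.

72 kt, yes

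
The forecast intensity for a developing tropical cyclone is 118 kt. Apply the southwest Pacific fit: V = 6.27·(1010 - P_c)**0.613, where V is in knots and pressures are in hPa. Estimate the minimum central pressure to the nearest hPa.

ΔP = (V / 6.27)^(1/0.613) = (118/6.27)^1.631.
118/6.27 = 18.820; 18.820^1.631 ≈ 120.03 hPa.
P_c = 1010 − 120.03 = 889.97 ≈ 890 hPa.

890 hPa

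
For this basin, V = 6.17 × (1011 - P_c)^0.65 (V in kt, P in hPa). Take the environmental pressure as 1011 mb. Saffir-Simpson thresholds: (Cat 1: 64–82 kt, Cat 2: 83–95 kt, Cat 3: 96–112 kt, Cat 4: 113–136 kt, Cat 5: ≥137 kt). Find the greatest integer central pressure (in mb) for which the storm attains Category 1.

Category 1 begins at V = 64 kt.
Required ΔP = (64/6.17)^(1/0.65) = 10.373^1.538 ≈ 36.55 mb.
P_c ≤ 1011 − 36.55 = 974.45, so the highest integer P_c is 974 mb.

974 mb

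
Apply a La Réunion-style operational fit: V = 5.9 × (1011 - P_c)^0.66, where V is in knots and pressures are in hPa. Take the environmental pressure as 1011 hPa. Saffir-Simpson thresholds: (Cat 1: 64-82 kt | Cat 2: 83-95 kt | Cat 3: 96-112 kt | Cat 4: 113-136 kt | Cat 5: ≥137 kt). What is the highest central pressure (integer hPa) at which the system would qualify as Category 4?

923 hPa

Category 4 begins at V = 113 kt.
Required ΔP = (113/5.9)^(1/0.66) = 19.153^1.515 ≈ 87.65 hPa.
P_c ≤ 1011 − 87.65 = 923.35, so the highest integer P_c is 923 hPa.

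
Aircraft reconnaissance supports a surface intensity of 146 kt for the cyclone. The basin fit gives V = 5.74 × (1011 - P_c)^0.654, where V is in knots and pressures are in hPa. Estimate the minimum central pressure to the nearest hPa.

ΔP = (V / 5.74)^(1/0.654) = (146/5.74)^1.529.
146/5.74 = 25.436; 25.436^1.529 ≈ 140.93 hPa.
P_c = 1011 − 140.93 = 870.07 ≈ 870 hPa.

870 hPa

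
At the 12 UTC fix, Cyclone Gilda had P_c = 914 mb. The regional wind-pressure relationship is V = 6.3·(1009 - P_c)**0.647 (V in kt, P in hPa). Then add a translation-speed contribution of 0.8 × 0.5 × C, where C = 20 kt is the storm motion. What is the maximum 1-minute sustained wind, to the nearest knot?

128 kt

ΔP = 1009 − 914 = 95 mb.
95^0.647 ≈ 19.037.
V ≈ 6.3 × 19.037 ≈ 119.9 kt.
Translation term: 0.8 × 0.5 × 20 = 8 kt.
Corrected V ≈ 127.9 kt → 128 kt.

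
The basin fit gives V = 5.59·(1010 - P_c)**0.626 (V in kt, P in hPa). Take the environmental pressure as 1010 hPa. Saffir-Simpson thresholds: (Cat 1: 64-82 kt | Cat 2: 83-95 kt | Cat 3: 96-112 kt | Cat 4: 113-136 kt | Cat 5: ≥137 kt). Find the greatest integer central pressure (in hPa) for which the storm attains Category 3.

916 hPa

Category 3 begins at V = 96 kt.
Required ΔP = (96/5.59)^(1/0.626) = 17.174^1.597 ≈ 93.89 hPa.
P_c ≤ 1010 − 93.89 = 916.11, so the highest integer P_c is 916 hPa.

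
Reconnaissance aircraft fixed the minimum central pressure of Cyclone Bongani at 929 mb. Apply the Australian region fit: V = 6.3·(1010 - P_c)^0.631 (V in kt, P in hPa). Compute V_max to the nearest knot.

ΔP = 1010 − 929 = 81 mb.
81^0.631 ≈ 16.005.
V ≈ 6.3 × 16.005 ≈ 100.8 kt.

101 kt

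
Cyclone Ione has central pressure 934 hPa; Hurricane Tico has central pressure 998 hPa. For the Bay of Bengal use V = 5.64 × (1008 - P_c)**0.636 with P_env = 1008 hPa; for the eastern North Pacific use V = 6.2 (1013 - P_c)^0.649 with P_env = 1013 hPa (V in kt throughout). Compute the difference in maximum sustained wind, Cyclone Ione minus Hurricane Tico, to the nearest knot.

Cyclone Ione: ΔP = 74; V ≈ 5.64 × 74^0.636 ≈ 87.12 kt.
Hurricane Tico: ΔP = 15; V ≈ 6.2 × 15^0.649 ≈ 35.95 kt.
Difference ≈ 87.12 − 35.95 = 51.17 → 51 kt.

51 kt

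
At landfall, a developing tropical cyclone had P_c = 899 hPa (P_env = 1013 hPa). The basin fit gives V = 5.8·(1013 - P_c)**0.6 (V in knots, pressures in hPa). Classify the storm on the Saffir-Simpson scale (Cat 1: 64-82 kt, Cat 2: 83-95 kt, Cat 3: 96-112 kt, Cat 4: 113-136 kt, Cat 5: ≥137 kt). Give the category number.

3

ΔP = 1013 − 899 = 114 hPa.
V ≈ 5.8 × 114^0.6 = 5.8 × 17.15 ≈ 99 kt.
99 kt falls in the Category 3 band.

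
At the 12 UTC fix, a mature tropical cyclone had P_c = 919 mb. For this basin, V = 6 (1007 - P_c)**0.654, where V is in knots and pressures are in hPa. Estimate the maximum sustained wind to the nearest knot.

112 kt

ΔP = 1007 − 919 = 88 mb.
88^0.654 ≈ 18.694.
V ≈ 6 × 18.694 ≈ 112.2 kt.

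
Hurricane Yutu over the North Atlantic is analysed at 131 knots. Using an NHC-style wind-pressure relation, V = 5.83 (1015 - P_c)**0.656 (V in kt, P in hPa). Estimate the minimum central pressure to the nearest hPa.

900 hPa

ΔP = (V / 5.83)^(1/0.656) = (131/5.83)^1.524.
131/5.83 = 22.470; 22.470^1.524 ≈ 114.91 hPa.
P_c = 1015 − 114.91 = 900.09 ≈ 900 hPa.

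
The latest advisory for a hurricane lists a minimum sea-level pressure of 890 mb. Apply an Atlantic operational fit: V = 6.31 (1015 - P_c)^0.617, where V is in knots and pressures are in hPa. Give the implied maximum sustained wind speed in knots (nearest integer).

124 kt

ΔP = 1015 − 890 = 125 mb.
125^0.617 ≈ 19.670.
V ≈ 6.31 × 19.670 ≈ 124.1 kt.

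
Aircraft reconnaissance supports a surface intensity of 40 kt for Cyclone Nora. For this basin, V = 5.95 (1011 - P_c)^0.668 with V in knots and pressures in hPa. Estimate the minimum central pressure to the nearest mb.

994 mb

ΔP = (V / 5.95)^(1/0.668) = (40/5.95)^1.497.
40/5.95 = 6.723; 6.723^1.497 ≈ 17.33 mb.
P_c = 1011 − 17.33 = 993.67 ≈ 994 mb.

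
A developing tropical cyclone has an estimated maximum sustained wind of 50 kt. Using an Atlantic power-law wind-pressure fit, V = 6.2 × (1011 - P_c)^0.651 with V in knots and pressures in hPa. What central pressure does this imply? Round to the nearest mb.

986 mb

ΔP = (V / 6.2)^(1/0.651) = (50/6.2)^1.536.
50/6.2 = 8.065; 8.065^1.536 ≈ 24.69 mb.
P_c = 1011 − 24.69 = 986.31 ≈ 986 mb.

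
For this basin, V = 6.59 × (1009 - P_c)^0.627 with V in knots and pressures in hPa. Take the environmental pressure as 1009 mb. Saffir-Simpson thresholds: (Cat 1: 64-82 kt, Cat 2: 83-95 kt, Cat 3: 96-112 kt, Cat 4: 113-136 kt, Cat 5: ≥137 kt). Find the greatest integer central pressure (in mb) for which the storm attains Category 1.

971 mb

Category 1 begins at V = 64 kt.
Required ΔP = (64/6.59)^(1/0.627) = 9.712^1.595 ≈ 37.55 mb.
P_c ≤ 1009 − 37.55 = 971.45, so the highest integer P_c is 971 mb.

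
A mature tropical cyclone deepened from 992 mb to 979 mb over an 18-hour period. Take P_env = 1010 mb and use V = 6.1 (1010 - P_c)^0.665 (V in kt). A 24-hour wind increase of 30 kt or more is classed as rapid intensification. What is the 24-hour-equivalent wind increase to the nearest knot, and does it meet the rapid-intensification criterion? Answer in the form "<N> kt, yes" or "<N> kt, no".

V₁: ΔP = 18, V ≈ 6.1 × 18^0.665 ≈ 41.70 kt.
V₂: ΔP = 31, V ≈ 6.1 × 31^0.665 ≈ 59.85 kt.
ΔV over 18 h = 18.15 kt → 24 h equivalent = 18.15 × 24/18 ≈ 24.20 kt.
24 kt < 30 kt ⇒ not rapid intensification.

24 kt, no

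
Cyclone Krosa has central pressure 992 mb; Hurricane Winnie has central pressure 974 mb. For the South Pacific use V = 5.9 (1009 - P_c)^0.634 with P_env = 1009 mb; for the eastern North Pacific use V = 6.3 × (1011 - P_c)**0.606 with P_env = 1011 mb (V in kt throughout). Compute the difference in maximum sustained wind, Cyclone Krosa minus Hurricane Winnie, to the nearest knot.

Cyclone Krosa: ΔP = 17; V ≈ 5.9 × 17^0.634 ≈ 35.56 kt.
Hurricane Winnie: ΔP = 37; V ≈ 6.3 × 37^0.606 ≈ 56.19 kt.
Difference ≈ 35.56 − 56.19 = -20.63 → -21 kt.

-21 kt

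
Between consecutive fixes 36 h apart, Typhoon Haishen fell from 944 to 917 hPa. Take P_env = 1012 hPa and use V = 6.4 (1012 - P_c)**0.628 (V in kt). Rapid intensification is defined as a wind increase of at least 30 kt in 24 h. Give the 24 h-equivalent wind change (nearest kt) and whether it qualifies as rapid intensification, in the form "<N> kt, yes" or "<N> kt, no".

V₁: ΔP = 68, V ≈ 6.4 × 68^0.628 ≈ 90.57 kt.
V₂: ΔP = 95, V ≈ 6.4 × 95^0.628 ≈ 111.74 kt.
ΔV over 36 h = 21.17 kt → 24 h equivalent = 21.17 × 24/36 ≈ 14.11 kt.
14 kt < 30 kt ⇒ not rapid intensification.

14 kt, no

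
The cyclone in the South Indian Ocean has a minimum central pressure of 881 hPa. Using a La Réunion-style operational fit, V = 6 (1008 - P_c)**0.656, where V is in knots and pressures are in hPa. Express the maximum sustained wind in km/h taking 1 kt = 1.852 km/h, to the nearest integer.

ΔP = 1008 − 881 = 127 hPa.
V ≈ 6 × 127^0.656 = 6 × 23.994 ≈ 143.962 kt.
143.962 × 1.852 ≈ 266.62 km/h → 267 km/h.

267 km/h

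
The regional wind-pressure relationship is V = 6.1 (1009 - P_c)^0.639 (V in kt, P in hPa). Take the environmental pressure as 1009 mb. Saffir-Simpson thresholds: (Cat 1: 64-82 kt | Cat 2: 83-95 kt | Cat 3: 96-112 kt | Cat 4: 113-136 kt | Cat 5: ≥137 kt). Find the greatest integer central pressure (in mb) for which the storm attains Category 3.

Category 3 begins at V = 96 kt.
Required ΔP = (96/6.1)^(1/0.639) = 15.738^1.565 ≈ 74.67 mb.
P_c ≤ 1009 − 74.67 = 934.33, so the highest integer P_c is 934 mb.

934 mb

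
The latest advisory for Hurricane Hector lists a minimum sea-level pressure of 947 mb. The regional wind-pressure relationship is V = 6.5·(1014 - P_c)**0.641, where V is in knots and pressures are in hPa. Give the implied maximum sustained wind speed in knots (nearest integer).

ΔP = 1014 − 947 = 67 mb.
67^0.641 ≈ 14.809.
V ≈ 6.5 × 14.809 ≈ 96.3 kt.

96 kt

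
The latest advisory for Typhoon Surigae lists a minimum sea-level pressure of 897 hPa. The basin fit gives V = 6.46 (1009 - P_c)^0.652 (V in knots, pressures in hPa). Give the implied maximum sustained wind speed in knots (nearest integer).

140 kt

ΔP = 1009 − 897 = 112 hPa.
112^0.652 ≈ 21.682.
V ≈ 6.46 × 21.682 ≈ 140.1 kt.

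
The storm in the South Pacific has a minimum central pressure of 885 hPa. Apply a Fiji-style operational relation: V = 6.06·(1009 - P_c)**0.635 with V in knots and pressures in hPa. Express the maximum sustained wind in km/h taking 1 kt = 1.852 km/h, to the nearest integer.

240 km/h

ΔP = 1009 − 885 = 124 hPa.
V ≈ 6.06 × 124^0.635 = 6.06 × 21.346 ≈ 129.359 kt.
129.359 × 1.852 ≈ 239.57 km/h → 240 km/h.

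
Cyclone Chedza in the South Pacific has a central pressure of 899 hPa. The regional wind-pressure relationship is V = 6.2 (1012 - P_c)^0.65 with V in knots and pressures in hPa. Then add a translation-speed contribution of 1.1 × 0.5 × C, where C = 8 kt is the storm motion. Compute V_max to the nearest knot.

138 kt

ΔP = 1012 − 899 = 113 hPa.
113^0.65 ≈ 21.602.
V ≈ 6.2 × 21.602 ≈ 133.9 kt.
Translation term: 1.1 × 0.5 × 8 = 4.4 kt.
Corrected V ≈ 138.3 kt → 138 kt.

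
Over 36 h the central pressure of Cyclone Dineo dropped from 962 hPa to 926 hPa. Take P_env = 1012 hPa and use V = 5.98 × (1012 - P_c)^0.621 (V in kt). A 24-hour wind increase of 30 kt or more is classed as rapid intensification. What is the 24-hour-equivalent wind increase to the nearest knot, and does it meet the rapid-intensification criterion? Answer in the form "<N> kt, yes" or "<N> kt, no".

18 kt, no

V₁: ΔP = 50, V ≈ 5.98 × 50^0.621 ≈ 67.88 kt.
V₂: ΔP = 86, V ≈ 5.98 × 86^0.621 ≈ 95.07 kt.
ΔV over 36 h = 27.19 kt → 24 h equivalent = 27.19 × 24/36 ≈ 18.13 kt.
18 kt < 30 kt ⇒ not rapid intensification.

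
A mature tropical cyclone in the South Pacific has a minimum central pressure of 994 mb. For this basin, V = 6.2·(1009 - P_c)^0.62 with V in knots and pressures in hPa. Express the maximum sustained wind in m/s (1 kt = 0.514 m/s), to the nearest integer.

17 m/s

ΔP = 1009 − 994 = 15 mb.
V ≈ 6.2 × 15^0.62 = 6.2 × 5.360 ≈ 33.233 kt.
33.233 × 0.514 ≈ 17.08 m/s → 17 m/s.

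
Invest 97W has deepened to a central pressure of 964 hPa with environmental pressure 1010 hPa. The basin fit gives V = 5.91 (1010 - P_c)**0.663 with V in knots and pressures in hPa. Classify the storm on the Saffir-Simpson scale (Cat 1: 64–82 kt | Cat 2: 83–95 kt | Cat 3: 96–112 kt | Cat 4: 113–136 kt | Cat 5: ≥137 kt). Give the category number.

ΔP = 1010 − 964 = 46 hPa.
V ≈ 5.91 × 46^0.663 = 5.91 × 12.66 ≈ 75 kt.
75 kt falls in the Category 1 band.

1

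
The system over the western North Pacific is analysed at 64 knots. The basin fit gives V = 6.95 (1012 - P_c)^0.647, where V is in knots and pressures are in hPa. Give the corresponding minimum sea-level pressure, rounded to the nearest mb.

981 mb

ΔP = (V / 6.95)^(1/0.647) = (64/6.95)^1.546.
64/6.95 = 9.209; 9.209^1.546 ≈ 30.92 mb.
P_c = 1012 − 30.92 = 981.08 ≈ 981 mb.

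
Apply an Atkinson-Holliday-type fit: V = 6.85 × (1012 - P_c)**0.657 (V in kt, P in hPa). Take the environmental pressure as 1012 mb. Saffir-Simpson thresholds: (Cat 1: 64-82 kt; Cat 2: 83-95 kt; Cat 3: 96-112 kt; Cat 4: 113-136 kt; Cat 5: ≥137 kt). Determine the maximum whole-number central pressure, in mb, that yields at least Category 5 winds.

916 mb

Category 5 begins at V = 137 kt.
Required ΔP = (137/6.85)^(1/0.657) = 20.000^1.522 ≈ 95.56 mb.
P_c ≤ 1012 − 95.56 = 916.44, so the highest integer P_c is 916 mb.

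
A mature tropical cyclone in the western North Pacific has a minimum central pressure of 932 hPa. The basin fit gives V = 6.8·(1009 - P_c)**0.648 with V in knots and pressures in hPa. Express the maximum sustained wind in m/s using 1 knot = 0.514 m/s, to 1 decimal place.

58.3 m/s

ΔP = 1009 − 932 = 77 hPa.
V ≈ 6.8 × 77^0.648 = 6.8 × 16.690 ≈ 113.489 kt.
113.489 × 0.514 ≈ 58.33 m/s → 58.3 m/s.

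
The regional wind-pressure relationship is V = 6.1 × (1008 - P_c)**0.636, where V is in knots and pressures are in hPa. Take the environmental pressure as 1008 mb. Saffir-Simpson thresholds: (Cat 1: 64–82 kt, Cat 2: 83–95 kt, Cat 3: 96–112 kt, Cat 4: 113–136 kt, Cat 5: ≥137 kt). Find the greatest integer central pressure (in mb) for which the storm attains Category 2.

947 mb

Category 2 begins at V = 83 kt.
Required ΔP = (83/6.1)^(1/0.636) = 13.607^1.572 ≈ 60.62 mb.
P_c ≤ 1008 − 60.62 = 947.38, so the highest integer P_c is 947 mb.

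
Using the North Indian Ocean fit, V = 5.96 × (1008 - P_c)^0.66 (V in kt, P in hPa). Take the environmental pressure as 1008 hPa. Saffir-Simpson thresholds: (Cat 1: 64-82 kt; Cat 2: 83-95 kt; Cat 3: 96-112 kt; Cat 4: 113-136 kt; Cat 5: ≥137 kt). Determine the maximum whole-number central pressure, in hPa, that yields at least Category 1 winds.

971 hPa

Category 1 begins at V = 64 kt.
Required ΔP = (64/5.96)^(1/0.66) = 10.738^1.515 ≈ 36.48 hPa.
P_c ≤ 1008 − 36.48 = 971.52, so the highest integer P_c is 971 hPa.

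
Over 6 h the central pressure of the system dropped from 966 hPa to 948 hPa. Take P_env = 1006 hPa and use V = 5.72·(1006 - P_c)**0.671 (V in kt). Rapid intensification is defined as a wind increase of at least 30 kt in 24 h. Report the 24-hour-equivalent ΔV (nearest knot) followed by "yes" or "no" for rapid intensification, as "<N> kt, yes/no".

77 kt, yes

V₁: ΔP = 40, V ≈ 5.72 × 40^0.671 ≈ 67.98 kt.
V₂: ΔP = 58, V ≈ 5.72 × 58^0.671 ≈ 87.23 kt.
ΔV over 6 h = 19.25 kt → 24 h equivalent = 19.25 × 24/6 ≈ 77.00 kt.
77 kt ≥ 30 kt ⇒ rapid intensification.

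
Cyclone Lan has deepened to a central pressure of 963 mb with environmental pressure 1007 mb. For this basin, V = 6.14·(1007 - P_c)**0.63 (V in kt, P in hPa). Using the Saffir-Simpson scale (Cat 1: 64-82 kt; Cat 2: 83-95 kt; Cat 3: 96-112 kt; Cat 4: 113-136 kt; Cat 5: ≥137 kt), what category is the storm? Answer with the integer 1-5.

1

ΔP = 1007 − 963 = 44 mb.
V ≈ 6.14 × 44^0.63 = 6.14 × 10.85 ≈ 67 kt.
67 kt falls in the Category 1 band.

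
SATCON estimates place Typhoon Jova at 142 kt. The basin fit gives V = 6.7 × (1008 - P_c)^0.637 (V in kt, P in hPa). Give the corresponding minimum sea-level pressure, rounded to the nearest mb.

ΔP = (V / 6.7)^(1/0.637) = (142/6.7)^1.570.
142/6.7 = 21.194; 21.194^1.570 ≈ 120.77 mb.
P_c = 1008 − 120.77 = 887.23 ≈ 887 mb.

887 mb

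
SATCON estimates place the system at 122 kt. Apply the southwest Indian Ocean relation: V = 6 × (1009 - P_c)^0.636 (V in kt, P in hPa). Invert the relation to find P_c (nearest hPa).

ΔP = (V / 6)^(1/0.636) = (122/6)^1.572.
122/6 = 20.333; 20.333^1.572 ≈ 114.01 hPa.
P_c = 1009 − 114.01 = 894.99 ≈ 895 hPa.

895 hPa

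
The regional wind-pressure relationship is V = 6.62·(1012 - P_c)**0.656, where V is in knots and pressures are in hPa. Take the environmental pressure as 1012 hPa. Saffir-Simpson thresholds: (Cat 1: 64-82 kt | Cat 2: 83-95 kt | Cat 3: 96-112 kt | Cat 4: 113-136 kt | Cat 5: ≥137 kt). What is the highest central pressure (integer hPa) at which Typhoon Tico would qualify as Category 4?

936 hPa

Category 4 begins at V = 113 kt.
Required ΔP = (113/6.62)^(1/0.656) = 17.069^1.524 ≈ 75.58 hPa.
P_c ≤ 1012 − 75.58 = 936.42, so the highest integer P_c is 936 hPa.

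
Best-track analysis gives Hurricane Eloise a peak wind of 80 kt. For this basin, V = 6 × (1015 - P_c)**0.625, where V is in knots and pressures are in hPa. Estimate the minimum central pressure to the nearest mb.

ΔP = (V / 6)^(1/0.625) = (80/6)^1.600.
80/6 = 13.333; 13.333^1.600 ≈ 63.08 mb.
P_c = 1015 − 63.08 = 951.92 ≈ 952 mb.

952 mb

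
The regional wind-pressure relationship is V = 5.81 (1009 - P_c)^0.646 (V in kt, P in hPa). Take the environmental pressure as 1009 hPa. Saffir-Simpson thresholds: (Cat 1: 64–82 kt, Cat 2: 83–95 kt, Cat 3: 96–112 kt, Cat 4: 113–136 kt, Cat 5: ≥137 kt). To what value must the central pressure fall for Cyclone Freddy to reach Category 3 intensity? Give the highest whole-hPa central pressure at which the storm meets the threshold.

Category 3 begins at V = 96 kt.
Required ΔP = (96/5.81)^(1/0.646) = 16.523^1.548 ≈ 76.84 hPa.
P_c ≤ 1009 − 76.84 = 932.16, so the highest integer P_c is 932 hPa.

932 hPa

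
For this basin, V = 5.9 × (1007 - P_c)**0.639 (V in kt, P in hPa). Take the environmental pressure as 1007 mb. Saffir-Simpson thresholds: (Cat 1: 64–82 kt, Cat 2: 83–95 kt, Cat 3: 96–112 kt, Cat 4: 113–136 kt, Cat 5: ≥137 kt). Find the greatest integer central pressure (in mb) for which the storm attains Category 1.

965 mb

Category 1 begins at V = 64 kt.
Required ΔP = (64/5.9)^(1/0.639) = 10.847^1.565 ≈ 41.71 mb.
P_c ≤ 1007 − 41.71 = 965.29, so the highest integer P_c is 965 mb.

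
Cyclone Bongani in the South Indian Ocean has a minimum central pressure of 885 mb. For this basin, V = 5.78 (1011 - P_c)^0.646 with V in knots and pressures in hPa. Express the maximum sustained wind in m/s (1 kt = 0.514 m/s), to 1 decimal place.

67.6 m/s

ΔP = 1011 − 885 = 126 mb.
V ≈ 5.78 × 126^0.646 = 5.78 × 22.743 ≈ 131.452 kt.
131.452 × 0.514 ≈ 67.57 m/s → 67.6 m/s.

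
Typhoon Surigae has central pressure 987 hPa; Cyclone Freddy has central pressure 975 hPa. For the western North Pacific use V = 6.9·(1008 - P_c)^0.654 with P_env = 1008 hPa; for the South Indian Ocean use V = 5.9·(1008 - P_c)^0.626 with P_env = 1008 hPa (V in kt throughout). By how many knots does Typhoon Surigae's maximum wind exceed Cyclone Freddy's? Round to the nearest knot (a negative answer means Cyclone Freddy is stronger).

Typhoon Surigae: ΔP = 21; V ≈ 6.9 × 21^0.654 ≈ 50.53 kt.
Cyclone Freddy: ΔP = 33; V ≈ 5.9 × 33^0.626 ≈ 52.66 kt.
Difference ≈ 50.53 − 52.66 = -2.13 → -2 kt.

-2 kt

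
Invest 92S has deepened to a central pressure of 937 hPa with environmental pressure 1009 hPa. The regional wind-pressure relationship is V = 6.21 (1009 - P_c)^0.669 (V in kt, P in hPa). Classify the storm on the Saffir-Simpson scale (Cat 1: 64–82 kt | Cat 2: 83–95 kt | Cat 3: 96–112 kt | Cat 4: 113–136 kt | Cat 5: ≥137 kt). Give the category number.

3

ΔP = 1009 − 937 = 72 hPa.
V ≈ 6.21 × 72^0.669 = 6.21 × 17.48 ≈ 109 kt.
109 kt falls in the Category 3 band.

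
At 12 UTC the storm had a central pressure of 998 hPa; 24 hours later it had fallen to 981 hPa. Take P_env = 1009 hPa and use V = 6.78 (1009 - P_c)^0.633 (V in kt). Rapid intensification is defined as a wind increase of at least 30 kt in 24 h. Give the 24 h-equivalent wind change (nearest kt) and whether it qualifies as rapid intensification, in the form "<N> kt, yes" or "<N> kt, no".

V₁: ΔP = 11, V ≈ 6.78 × 11^0.633 ≈ 30.93 kt.
V₂: ΔP = 28, V ≈ 6.78 × 28^0.633 ≈ 55.88 kt.
ΔV over 24 h = 24.95 kt → 24 h equivalent = 24.95 × 24/24 ≈ 24.95 kt.
25 kt < 30 kt ⇒ not rapid intensification.

25 kt, no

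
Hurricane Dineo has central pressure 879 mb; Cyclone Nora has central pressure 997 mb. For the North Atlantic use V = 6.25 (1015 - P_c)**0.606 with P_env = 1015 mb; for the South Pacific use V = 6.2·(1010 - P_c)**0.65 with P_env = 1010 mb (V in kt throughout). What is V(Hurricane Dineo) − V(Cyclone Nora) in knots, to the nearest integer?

90 kt

Hurricane Dineo: ΔP = 136; V ≈ 6.25 × 136^0.606 ≈ 122.69 kt.
Cyclone Nora: ΔP = 13; V ≈ 6.2 × 13^0.65 ≈ 32.84 kt.
Difference ≈ 122.69 − 32.84 = 89.85 → 90 kt.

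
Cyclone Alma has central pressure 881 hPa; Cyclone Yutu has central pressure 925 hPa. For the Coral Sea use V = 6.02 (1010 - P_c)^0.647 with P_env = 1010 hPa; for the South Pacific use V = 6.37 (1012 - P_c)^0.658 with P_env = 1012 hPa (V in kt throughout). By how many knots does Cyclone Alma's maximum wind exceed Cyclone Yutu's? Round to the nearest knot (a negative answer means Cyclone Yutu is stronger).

19 kt

Cyclone Alma: ΔP = 129; V ≈ 6.02 × 129^0.647 ≈ 139.68 kt.
Cyclone Yutu: ΔP = 87; V ≈ 6.37 × 87^0.658 ≈ 120.32 kt.
Difference ≈ 139.68 − 120.32 = 19.36 → 19 kt.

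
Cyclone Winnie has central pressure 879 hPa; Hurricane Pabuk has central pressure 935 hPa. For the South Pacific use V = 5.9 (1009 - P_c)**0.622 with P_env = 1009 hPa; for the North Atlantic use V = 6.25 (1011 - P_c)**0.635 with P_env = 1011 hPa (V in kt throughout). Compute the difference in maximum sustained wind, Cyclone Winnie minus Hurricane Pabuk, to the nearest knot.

Cyclone Winnie: ΔP = 130; V ≈ 5.9 × 130^0.622 ≈ 121.82 kt.
Hurricane Pabuk: ΔP = 76; V ≈ 6.25 × 76^0.635 ≈ 97.77 kt.
Difference ≈ 121.82 − 97.77 = 24.05 → 24 kt.

24 kt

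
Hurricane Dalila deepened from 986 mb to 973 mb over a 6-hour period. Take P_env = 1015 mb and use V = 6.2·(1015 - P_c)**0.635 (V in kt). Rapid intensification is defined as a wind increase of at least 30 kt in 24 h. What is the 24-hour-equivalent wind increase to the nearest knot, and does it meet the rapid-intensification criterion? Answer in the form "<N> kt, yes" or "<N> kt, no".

56 kt, yes

V₁: ΔP = 29, V ≈ 6.2 × 29^0.635 ≈ 52.60 kt.
V₂: ΔP = 42, V ≈ 6.2 × 42^0.635 ≈ 66.55 kt.
ΔV over 6 h = 13.95 kt → 24 h equivalent = 13.95 × 24/6 ≈ 55.80 kt.
56 kt ≥ 30 kt ⇒ rapid intensification.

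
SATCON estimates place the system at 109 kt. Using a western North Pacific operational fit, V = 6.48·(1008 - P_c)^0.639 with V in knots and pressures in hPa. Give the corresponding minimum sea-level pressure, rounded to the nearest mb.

ΔP = (V / 6.48)^(1/0.639) = (109/6.48)^1.565.
109/6.48 = 16.821; 16.821^1.565 ≈ 82.87 mb.
P_c = 1008 − 82.87 = 925.13 ≈ 925 mb.

925 mb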